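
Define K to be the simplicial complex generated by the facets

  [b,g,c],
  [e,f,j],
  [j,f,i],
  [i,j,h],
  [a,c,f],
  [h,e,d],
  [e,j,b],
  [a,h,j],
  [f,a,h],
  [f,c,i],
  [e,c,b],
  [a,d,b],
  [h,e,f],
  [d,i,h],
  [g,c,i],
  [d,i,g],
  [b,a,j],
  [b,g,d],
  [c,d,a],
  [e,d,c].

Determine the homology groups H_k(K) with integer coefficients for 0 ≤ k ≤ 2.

H_0 = Z,  H_1 = Z × Z/2,  H_2 = 0.

Order the vertices as a < b < c < d < e < f < g < h < i < j. Listing each simplex with vertices in this order, K has dimension 2 with simplices:

  0-simplices (10): a, b, c, d, e, f, g, h, i, j
  1-simplices (30): ab, ac, ad, af, ah, aj, bc, bd, be, bg, bj, cd, ce, cf, cg, ci, de, dg, dh, di, ef, eh, ej, fh, fi, fj, gi, hi, hj, ij
  2-simplices (20): abd, abj, acd, acf, afh, ahj, bce, bcg, bdg, bej, cde, cfi, cgi, deh, dgi, dhi, efh, efj, fij, hij

Hence C_0 ≅ Z^10, C_1 ≅ Z^30, C_2 ≅ Z^20.

∂_1: C_1 → C_0 maps an edge to its endpoints' difference, ∂[p,q] = q − p.
This gives a 10×30 integer matrix of rank 9; reducing to Smith normal form yields diagonal entries (1,1,1,1,1,1,1,1,1).

The boundary map ∂_2: C_2 → C_1 acts by ∂[p,q,r] = [q,r] − [p,r] + [p,q]. For instance
  ∂deh = eh − dh + de,
  ∂dhi = hi − di + dh.
As a 30×20 matrix over Z this has rank 20, with invariant factors (1,1,1,1,1,1,1,1,1,1,1,1,1,1,1,1,1,1,1,2).

From H_k ≅ ker(∂_k) / im(∂_{k+1}) we obtain:

  H_0: rank C_0 − rank ∂_1 = 10 − 9 = 1, and the invariant factors of ∂_1 are all 1, so H_0 ≅ Z.
  H_1: rank ker ∂_1 − rank ∂_2 = (30 − 9) − 20 = 1, and ∂_2 has invariant factor 2 > 1, so H_1 ≅ Z × Z/2.
  H_2: rank ker ∂_2 − rank ∂_3 = (20 − 20) − 0 = 0, and there is no ∂_3, so H_2 ≅ 0.

(K is a triangulation of the Klein bottle.)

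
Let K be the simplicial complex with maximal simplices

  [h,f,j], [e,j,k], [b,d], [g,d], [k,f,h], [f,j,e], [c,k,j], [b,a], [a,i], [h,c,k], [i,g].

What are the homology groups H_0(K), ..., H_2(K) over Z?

H_0 = Z^2,  H_1 = Z^2,  H_2 = 0.

Fix the vertex order a < b < c < d < e < f < g < h < i < j < k and write every simplex with vertices in increasing order. Then dim K = 2 and the simplices of K are:

  0-simplices (11): a, b, c, d, e, f, g, h, i, j, k
  1-simplices (17): ab, ai, bd, ch, cj, ck, dg, ef, ej, ek, fh, fj, fk, gi, hj, hk, jk
  2-simplices (6): chk, cjk, efj, ejk, fhj, fhk

giving chain groups C_0 ≅ Z^11, C_1 ≅ Z^17, C_2 ≅ Z^6.

∂_1: C_1 → C_0 sends each edge [p,q] (with p < q) to q − p. For instance
  ∂dg = g − d.
The resulting 11×17 matrix has rank 9, and its Smith normal form has invariant factors (1,1,1,1,1,1,1,1,1).

∂_2: C_2 → C_1 acts by ∂[p,q,r] = [q,r] − [p,r] + [p,q]. For instance
  ∂fhj = hj − fj + fh,
  ∂fhk = hk − fk + fh.
This gives a 17×6 integer matrix of rank 6; reducing to Smith normal form yields diagonal entries (1,1,1,1,1,1).

Reading off H_k = ker ∂_k / im ∂_{k+1}:

  H_0: rank C_0 − rank ∂_1 = 11 − 9 = 2, and the invariant factors of ∂_1 are all 1, so H_0 = Z^2.
  H_1: rank ker ∂_1 − rank ∂_2 = (17 − 9) − 6 = 2, and the invariant factors of ∂_2 are all 1, so H_1 = Z^2.
  H_2: rank ker ∂_2 − rank ∂_3 = (6 − 6) − 0 = 0, and there is no ∂_3, so H_2 = 0.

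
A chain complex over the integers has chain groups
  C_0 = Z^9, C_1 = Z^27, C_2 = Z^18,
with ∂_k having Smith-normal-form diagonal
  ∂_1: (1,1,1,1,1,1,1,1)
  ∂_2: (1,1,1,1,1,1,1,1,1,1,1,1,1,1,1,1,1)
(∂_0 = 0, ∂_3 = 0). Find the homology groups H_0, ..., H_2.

H_0 = Z,  H_1 = Z^2,  H_2 = Z.

H_0: b_0 = 9 − 0 − 8 = 1; torsion from ∂_1 factors > 1: none. So H_0 = Z.
H_1: b_1 = 27 − 8 − 17 = 2; torsion from ∂_2 factors > 1: none. So H_1 = Z^2.
H_2: b_2 = 18 − 17 − 0 = 1; torsion from ∂_3 factors > 1: none. So H_2 = Z.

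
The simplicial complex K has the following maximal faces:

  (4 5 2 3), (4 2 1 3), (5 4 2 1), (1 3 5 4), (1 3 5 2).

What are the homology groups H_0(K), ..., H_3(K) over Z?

H_0 = Z,  H_1 = 0,  H_2 = 0,  H_3 = Z.

Fix the vertex order 1 < 2 < 3 < 4 < 5 and write every simplex with vertices in increasing order. Then dim K = 3 and the simplices of K are:

  0-simplices (5): [1], [2], [3], [4], [5]
  1-simplices (10): [1,2], [1,3], [1,4], [1,5], [2,3], [2,4], [2,5], [3,4], [3,5], [4,5]
  2-simplices (10): [1,2,3], [1,2,4], [1,2,5], [1,3,4], [1,3,5], [1,4,5], [2,3,4], [2,3,5], [2,4,5], [3,4,5]
  3-simplices (5): [1,2,3,4], [1,2,3,5], [1,2,4,5], [1,3,4,5], [2,3,4,5]

so the chain groups are C_0 ≅ Z^5, C_1 ≅ Z^10, C_2 ≅ Z^10, C_3 ≅ Z^5.

∂_1: C_1 → C_0 sends each edge [p,q] (with p < q) to q − p. For instance
  ∂[1,4] = [4] − [1].
The resulting 5×10 matrix has rank 4, and its Smith normal form has invariant factors (1,1,1,1).

∂_2: C_2 → C_1 sends each 2-simplex [p,q,r] to [q,r] − [p,r] + [p,q]. For instance
  ∂[2,4,5] = [4,5] − [2,5] + [2,4],
  ∂[1,4,5] = [4,5] − [1,5] + [1,4].
The 10×10 boundary matrix has rank 6 and Smith normal form diag(1,1,1,1,1,1).

Boundary ∂_3: C_3 → C_2 sends each 3-simplex σ to the alternating sum Σ_i (−1)^i (σ with its i-th vertex removed). For instance
  ∂[2,3,4,5] = [3,4,5] − [2,4,5] + [2,3,5] − [2,3,4],
  ∂[1,2,3,4] = [2,3,4] − [1,3,4] + [1,2,4] − [1,2,3].
The 10×5 boundary matrix has rank 4 and Smith normal form diag(1,1,1,1).

Now H_k = ker ∂_k / im ∂_{k+1}, so:

  H_0: rank C_0 − rank ∂_1 = 5 − 4 = 1, and the invariant factors of ∂_1 are all 1, so H_0 = Z.
  H_1: rank ker ∂_1 − rank ∂_2 = (10 − 4) − 6 = 0, and the invariant factors of ∂_2 are all 1, so H_1 = 0.
  H_2: rank ker ∂_2 − rank ∂_3 = (10 − 6) − 4 = 0, and the invariant factors of ∂_3 are all 1, so H_2 = 0.
  H_3: rank ker ∂_3 − rank ∂_4 = (5 − 4) − 0 = 1, and there is no ∂_4, so H_3 = Z.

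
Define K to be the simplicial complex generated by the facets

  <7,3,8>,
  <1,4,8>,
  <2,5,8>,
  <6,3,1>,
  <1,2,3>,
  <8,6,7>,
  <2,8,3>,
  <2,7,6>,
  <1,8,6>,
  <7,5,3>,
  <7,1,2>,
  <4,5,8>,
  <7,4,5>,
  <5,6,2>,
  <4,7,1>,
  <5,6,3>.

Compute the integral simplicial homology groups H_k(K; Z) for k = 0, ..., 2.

Take the total order 1 < 2 < 3 < 4 < 5 < 6 < 7 < 8 on the vertex set. Then K (dimension 2) consists of the simplices:

  0-simplices (8): [1], [2], [3], [4], [5], [6], [7], [8]
  1-simplices (24): (24 of them)
  2-simplices (16): [1,2,3], [1,2,7], [1,3,6], [1,4,7], [1,4,8], [1,6,8], [2,3,8], [2,5,6], [2,5,8], [2,6,7], [3,5,6], [3,5,7], [3,7,8], [4,5,7], [4,5,8], [6,7,8]

giving chain groups C_0 ≅ Z^8, C_1 ≅ Z^24, C_2 ≅ Z^16.

The boundary map ∂_1: C_1 → C_0 is given by ∂[p,q] = [q] − [p]. For instance
  ∂[2,7] = [7] − [2].
This gives a 8×24 integer matrix of rank 7; reducing to Smith normal form yields diagonal entries (1,1,1,1,1,1,1).

The boundary map ∂_2: C_2 → C_1 maps a triangle to the signed sum of its edges. For instance
  ∂[2,5,6] = [5,6] − [2,6] + [2,5],
  ∂[3,5,7] = [5,7] − [3,7] + [3,5].
The resulting 24×16 matrix has rank 15, and its Smith normal form has invariant factors (1,1,1,1,1,1,1,1,1,1,1,1,1,1,1).

From H_k ≅ ker(∂_k) / im(∂_{k+1}) we obtain:

  H_0: rank C_0 − rank ∂_1 = 8 − 7 = 1, and the invariant factors of ∂_1 are all 1, so H_0 = Z.
  H_1: rank ker ∂_1 − rank ∂_2 = (24 − 7) − 15 = 2, and the invariant factors of ∂_2 are all 1, so H_1 = Z^2.
  H_2: rank ker ∂_2 − rank ∂_3 = (16 − 15) − 0 = 1, and there is no ∂_3, so H_2 = Z.

As a check, the Euler characteristic is 8 − 24 + 16 = 0, which agrees with 1 − 2 + 1 = 0.

H_0 ≅ Z,  H_1 ≅ Z^2,  H_2 ≅ Z.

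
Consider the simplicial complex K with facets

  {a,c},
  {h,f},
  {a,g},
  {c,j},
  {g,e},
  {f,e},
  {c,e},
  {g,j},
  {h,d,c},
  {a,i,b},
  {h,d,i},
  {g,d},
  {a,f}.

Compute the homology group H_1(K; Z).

H_1 = Z^6.

Order the vertices as a < b < c < d < e < f < g < h < i < j. Listing each simplex with vertices in this order, K has dimension 2 with simplices:

  0-simplices (10): a, b, c, d, e, f, g, h, i, j
  1-simplices (18): ab, ac, af, ag, ai, bi, cd, ce, ch, cj, dg, dh, di, ef, eg, fh, gj, hi
  2-simplices (3): abi, cdh, dhi

giving chain groups C_0 ≅ Z^10, C_1 ≅ Z^18, C_2 ≅ Z^3.

∂_1: C_1 → C_0 sends each edge [p,q] (with p < q) to q − p.
As a 10×18 matrix over Z this has rank 9, with invariant factors (1,1,1,1,1,1,1,1,1).

The boundary map ∂_2: C_2 → C_1 acts by ∂[p,q,r] = [q,r] − [p,r] + [p,q]. For instance
  ∂abi = bi − ai + ab,
  ∂dhi = hi − di + dh.
The 18×3 boundary matrix has rank 3 and Smith normal form diag(1,1,1).

Reading off H_k = ker ∂_k / im ∂_{k+1}:

  H_1: rank ker ∂_1 − rank ∂_2 = (18 − 9) − 3 = 6, and the invariant factors of ∂_2 are all 1, so H_1 = Z^6.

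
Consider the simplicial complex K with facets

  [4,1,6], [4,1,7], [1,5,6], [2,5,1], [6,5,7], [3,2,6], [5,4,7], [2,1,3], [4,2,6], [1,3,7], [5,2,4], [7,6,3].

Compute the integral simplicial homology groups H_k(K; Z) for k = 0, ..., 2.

Fix the vertex order 1 < 2 < 3 < 4 < 5 < 6 < 7 and write every simplex with vertices in increasing order. Then dim K = 2 and the simplices of K are:

  0-simplices (7): [1], [2], [3], [4], [5], [6], [7]
  1-simplices (18): [1,2], [1,3], [1,4], [1,5], [1,6], [1,7], [2,3], [2,4], [2,5], [2,6], [3,6], [3,7], [4,5], [4,6], [4,7], [5,6], [5,7], [6,7]
  2-simplices (12): [1,2,3], [1,2,5], [1,3,7], [1,4,6], [1,4,7], [1,5,6], [2,3,6], [2,4,5], [2,4,6], [3,6,7], [4,5,7], [5,6,7]

so the chain groups are C_0 ≅ Z^7, C_1 ≅ Z^18, C_2 ≅ Z^12.

∂_1: C_1 → C_0 sends each edge [p,q] (with p < q) to q − p. For instance
  ∂[5,7] = [7] − [5].
This gives a 7×18 integer matrix of rank 6; reducing to Smith normal form yields diagonal entries (1,1,1,1,1,1).

∂_2: C_2 → C_1 acts by ∂[p,q,r] = [q,r] − [p,r] + [p,q]. For instance
  ∂[2,4,6] = [4,6] − [2,6] + [2,4],
  ∂[1,5,6] = [5,6] − [1,6] + [1,5].
The 18×12 boundary matrix has rank 12 and Smith normal form diag(1,1,1,1,1,1,1,1,1,1,1,2).

From H_k ≅ ker(∂_k) / im(∂_{k+1}) we obtain:

  H_0: rank C_0 − rank ∂_1 = 7 − 6 = 1, and the invariant factors of ∂_1 are all 1, so H_0 = Z.
  H_1: rank ker ∂_1 − rank ∂_2 = (18 − 6) − 12 = 0, and ∂_2 has invariant factor 2 > 1, so H_1 = Z/2.
  H_2: rank ker ∂_2 − rank ∂_3 = (12 − 12) − 0 = 0, and there is no ∂_3, so H_2 = 0.

H_0 = Z,  H_1 = Z/2,  H_2 = 0.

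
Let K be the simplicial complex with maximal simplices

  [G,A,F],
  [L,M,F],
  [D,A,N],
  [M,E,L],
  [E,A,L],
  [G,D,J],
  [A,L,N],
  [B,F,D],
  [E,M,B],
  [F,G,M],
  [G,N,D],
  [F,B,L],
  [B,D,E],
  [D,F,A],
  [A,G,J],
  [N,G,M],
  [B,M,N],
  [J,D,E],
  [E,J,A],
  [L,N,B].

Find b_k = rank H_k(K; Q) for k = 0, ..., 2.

b_0 = 1, b_1 = 1, b_2 = 0.

Take the total order A < B < D < E < F < G < J < L < M < N on the vertex set. Then K (dimension 2) consists of the simplices:

  0-simplices (10): A, B, D, E, F, G, J, L, M, N
  1-simplices (30): AD, AE, AF, AG, AJ, AL, AN, BD, BE, BF, BL, BM, BN, DE, DF, DG, DJ, DN, EJ, EL, EM, FG, FL, FM, GJ, GM, GN, LM, LN, MN
  2-simplices (20): ADF, ADN, AEJ, AEL, AFG, AGJ, ALN, BDE, BDF, BEM, BFL, BLN, BMN, DEJ, DGJ, DGN, ELM, FGM, FLM, GMN

so the chain groups are C_0 ≅ Z^10, C_1 ≅ Z^30, C_2 ≅ Z^20.

∂_1: C_1 → C_0 maps an edge to its endpoints' difference, ∂[p,q] = q − p. For instance
  ∂AF = F − A.
The 10×30 boundary matrix has rank 9 and Smith normal form diag(1,1,1,1,1,1,1,1,1).

The boundary map ∂_2: C_2 → C_1 acts by ∂[p,q,r] = [q,r] − [p,r] + [p,q]. For instance
  ∂DGJ = GJ − DJ + DG,
  ∂BMN = MN − BN + BM.
The 30×20 boundary matrix has rank 20 and Smith normal form diag(1,1,1,1,1,1,1,1,1,1,1,1,1,1,1,1,1,1,1,2).

Now H_k = ker ∂_k / im ∂_{k+1}, so:

  H_0: rank C_0 − rank ∂_1 = 10 − 9 = 1, and the invariant factors of ∂_1 are all 1, so H_0 = Z.
  H_1: rank ker ∂_1 − rank ∂_2 = (30 − 9) − 20 = 1, and ∂_2 has invariant factor 2 > 1, so H_1 = Z ⊕ Z/2Z.
  H_2: rank ker ∂_2 − rank ∂_3 = (20 − 20) − 0 = 0, and there is no ∂_3, so H_2 = 0.

(K is a triangulation of the Klein bottle.)

Hence the Betti numbers are b_0 = 1, b_1 = 1, b_2 = 0.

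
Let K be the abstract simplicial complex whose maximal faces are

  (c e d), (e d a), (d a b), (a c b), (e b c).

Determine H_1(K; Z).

Take the total order a < b < c < d < e on the vertex set. Then K (dimension 2) consists of the simplices:

  0-simplices (5): a, b, c, d, e
  1-simplices (10): ab, ac, ad, ae, bc, bd, be, cd, ce, de
  2-simplices (5): abc, abd, ade, bce, cde

so the chain groups are C_0 ≅ Z^5, C_1 ≅ Z^10, C_2 ≅ Z^5.

The boundary map ∂_1: C_1 → C_0 sends each edge [p,q] (with p < q) to q − p.
As a 5×10 matrix over Z this has rank 4, with invariant factors (1,1,1,1).

∂_2: C_2 → C_1 maps a triangle to the signed sum of its edges. For instance
  ∂abd = bd − ad + ab,
  ∂bce = ce − be + bc.
This gives a 10×5 integer matrix of rank 5; reducing to Smith normal form yields diagonal entries (1,1,1,1,1).

Now H_k = ker ∂_k / im ∂_{k+1}, so:

  H_1: rank ker ∂_1 − rank ∂_2 = (10 − 4) − 5 = 1, and the invariant factors of ∂_2 are all 1, so H_1 ≅ Z.

(K is a triangulation of the Möbius band.)

H_1 = Z.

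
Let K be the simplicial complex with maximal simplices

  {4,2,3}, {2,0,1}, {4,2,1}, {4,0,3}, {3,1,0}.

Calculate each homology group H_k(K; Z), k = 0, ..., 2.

H_0 = Z,  H_1 = Z,  H_2 = 0.

Take the total order 0 < 1 < 2 < 3 < 4 on the vertex set. Then K (dimension 2) consists of the simplices:

  0-simplices (5): [0], [1], [2], [3], [4]
  1-simplices (10): [0,1], [0,2], [0,3], [0,4], [1,2], [1,3], [1,4], [2,3], [2,4], [3,4]
  2-simplices (5): [0,1,2], [0,1,3], [0,3,4], [1,2,4], [2,3,4]

so the chain groups are C_0 ≅ Z^5, C_1 ≅ Z^10, C_2 ≅ Z^5.

∂_1: C_1 → C_0 is given by ∂[p,q] = [q] − [p].
The resulting 5×10 matrix has rank 4, and its Smith normal form has invariant factors (1,1,1,1).

∂_2: C_2 → C_1 sends each 2-simplex [p,q,r] to [q,r] − [p,r] + [p,q]. For instance
  ∂[0,3,4] = [3,4] − [0,4] + [0,3],
  ∂[2,3,4] = [3,4] − [2,4] + [2,3].
This gives a 10×5 integer matrix of rank 5; reducing to Smith normal form yields diagonal entries (1,1,1,1,1).

Computing H_k = (kernel of ∂_k) / (image of ∂_{k+1}):

  H_0: rank C_0 − rank ∂_1 = 5 − 4 = 1, and the invariant factors of ∂_1 are all 1, so H_0 ≅ Z.
  H_1: rank ker ∂_1 − rank ∂_2 = (10 − 4) − 5 = 1, and the invariant factors of ∂_2 are all 1, so H_1 ≅ Z.
  H_2: rank ker ∂_2 − rank ∂_3 = (5 − 5) − 0 = 0, and there is no ∂_3, so H_2 ≅ 0.

(K is a triangulation of the Möbius band.)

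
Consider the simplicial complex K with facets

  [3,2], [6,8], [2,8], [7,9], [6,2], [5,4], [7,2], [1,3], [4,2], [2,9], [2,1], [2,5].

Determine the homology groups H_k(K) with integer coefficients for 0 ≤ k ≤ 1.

K has 9 vertices, 12 edges.
rank ∂_0 = 0, rank ∂_1 = 8 ⇒ b_0 = 9 − 0 − 8 = 1; all invariant factors of ∂_1 are 1 so no torsion. So H_0 = Z.
rank ∂_1 = 8, rank ∂_2 = 0 ⇒ b_1 = 12 − 8 − 0 = 4. So H_1 = Z^4.

H_0 = Z,  H_1 = Z^4.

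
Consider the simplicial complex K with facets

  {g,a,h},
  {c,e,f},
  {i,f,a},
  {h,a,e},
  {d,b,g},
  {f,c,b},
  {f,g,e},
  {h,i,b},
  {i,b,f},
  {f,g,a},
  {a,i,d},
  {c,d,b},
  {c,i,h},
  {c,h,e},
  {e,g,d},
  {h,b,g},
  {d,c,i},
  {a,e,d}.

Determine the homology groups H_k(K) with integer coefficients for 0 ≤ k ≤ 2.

Take the total order a < b < c < d < e < f < g < h < i on the vertex set. Then K (dimension 2) consists of the simplices:

  0-simplices (9): a, b, c, d, e, f, g, h, i
  1-simplices (27): ad, ae, af, ag, ah, ai, bc, bd, bf, bg, bh, bi, cd, ce, cf, ch, ci, de, dg, di, ef, eg, eh, fg, fi, gh, hi
  2-simplices (18): ade, adi, aeh, afg, afi, agh, bcd, bcf, bdg, bfi, bgh, bhi, cdi, cef, ceh, chi, deg, efg

Hence C_0 ≅ Z^9, C_1 ≅ Z^27, C_2 ≅ Z^18.

∂_1: C_1 → C_0 maps an edge to its endpoints' difference, ∂[p,q] = q − p. For instance
  ∂ce = e − c.
The resulting 9×27 matrix has rank 8, and its Smith normal form has invariant factors (1,1,1,1,1,1,1,1).

Boundary ∂_2: C_2 → C_1 sends each 2-simplex [p,q,r] to [q,r] − [p,r] + [p,q]. For instance
  ∂bhi = hi − bi + bh,
  ∂ade = de − ae + ad.
As a 27×18 matrix over Z this has rank 18, with invariant factors (1,1,1,1,1,1,1,1,1,1,1,1,1,1,1,1,1,2).

Now H_k = ker ∂_k / im ∂_{k+1}, so:

  H_0: rank C_0 − rank ∂_1 = 9 − 8 = 1, and the invariant factors of ∂_1 are all 1, so H_0 = Z.
  H_1: rank ker ∂_1 − rank ∂_2 = (27 − 8) − 18 = 1, and ∂_2 has invariant factor 2 > 1, so H_1 = Z ⊕ Z/2Z.
  H_2: rank ker ∂_2 − rank ∂_3 = (18 − 18) − 0 = 0, and there is no ∂_3, so H_2 = 0.

As a check, the Euler characteristic is 9 − 27 + 18 = 0, which agrees with 1 − 1 + 0 = 0.

H_0 ≅ Z,  H_1 ≅ Z ⊕ Z/2Z,  H_2 = 0.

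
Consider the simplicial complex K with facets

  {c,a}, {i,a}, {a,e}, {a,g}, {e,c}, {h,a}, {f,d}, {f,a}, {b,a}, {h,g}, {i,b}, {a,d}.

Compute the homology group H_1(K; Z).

Take the total order a < b < c < d < e < f < g < h < i on the vertex set. Then K (dimension 1) consists of the simplices:

  0-simplices (9): a, b, c, d, e, f, g, h, i
  1-simplices (12): ab, ac, ad, ae, af, ag, ah, ai, bi, ce, df, gh

so the chain groups are C_0 ≅ Z^9, C_1 ≅ Z^12.

∂_1: C_1 → C_0 sends each edge [p,q] (with p < q) to q − p. For instance
  ∂ab = b − a.
The 9×12 boundary matrix has rank 8 and Smith normal form diag(1,1,1,1,1,1,1,1).

Now H_k = ker ∂_k / im ∂_{k+1}, so:

  H_1: rank ker ∂_1 − rank ∂_2 = (12 − 8) − 0 = 4, and there is no ∂_2, so H_1 = Z^4.

H_1 ≅ Z^4.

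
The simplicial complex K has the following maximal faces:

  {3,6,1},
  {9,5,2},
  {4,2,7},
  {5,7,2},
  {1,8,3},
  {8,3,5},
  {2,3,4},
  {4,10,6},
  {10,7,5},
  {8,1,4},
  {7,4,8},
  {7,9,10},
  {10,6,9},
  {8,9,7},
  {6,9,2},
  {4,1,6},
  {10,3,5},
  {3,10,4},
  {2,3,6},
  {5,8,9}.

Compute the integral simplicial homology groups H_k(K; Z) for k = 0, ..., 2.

H_0 ≅ Z,  H_1 ≅ Z ⊕ Z/2Z,  H_2 = 0.

We work with the vertex ordering 1 < 2 < 3 < 4 < 5 < 6 < 7 < 8 < 9 < 10. The simplices of K, each written with vertices in increasing order, are:

  0-simplices (10): [1], [2], [3], [4], [5], [6], [7], [8], [9], [10]
  1-simplices (30): (30 of them)
  2-simplices (20): (20 of them)

giving chain groups C_0 ≅ Z^10, C_1 ≅ Z^30, C_2 ≅ Z^20.

Boundary ∂_1: C_1 → C_0 maps an edge to its endpoints' difference, ∂[p,q] = q − p.
As a 10×30 matrix over Z this has rank 9, with invariant factors (1,1,1,1,1,1,1,1,1).

∂_2: C_2 → C_1 maps a triangle to the signed sum of its edges. For instance
  ∂[2,3,6] = [3,6] − [2,6] + [2,3],
  ∂[2,6,9] = [6,9] − [2,9] + [2,6].
As a 30×20 matrix over Z this has rank 20, with invariant factors (1,1,1,1,1,1,1,1,1,1,1,1,1,1,1,1,1,1,1,2).

Computing H_k = (kernel of ∂_k) / (image of ∂_{k+1}):

  H_0: rank C_0 − rank ∂_1 = 10 − 9 = 1, and the invariant factors of ∂_1 are all 1, so H_0 = Z.
  H_1: rank ker ∂_1 − rank ∂_2 = (30 − 9) − 20 = 1, and ∂_2 has invariant factor 2 > 1, so H_1 = Z ⊕ Z/2Z.
  H_2: rank ker ∂_2 − rank ∂_3 = (20 − 20) − 0 = 0, and there is no ∂_3, so H_2 = 0.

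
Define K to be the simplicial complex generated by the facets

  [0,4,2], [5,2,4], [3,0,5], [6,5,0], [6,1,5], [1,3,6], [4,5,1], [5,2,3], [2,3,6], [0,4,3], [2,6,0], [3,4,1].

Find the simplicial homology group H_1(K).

H_1 ≅ Z/2.

Fix the vertex order 0 < 1 < 2 < 3 < 4 < 5 < 6 and write every simplex with vertices in increasing order. Then dim K = 2 and the simplices of K are:

  0-simplices (7): [0], [1], [2], [3], [4], [5], [6]
  1-simplices (18): [0,2], [0,3], [0,4], [0,5], [0,6], [1,3], [1,4], [1,5], [1,6], [2,3], [2,4], [2,5], [2,6], [3,4], [3,5], [3,6], [4,5], [5,6]
  2-simplices (12): [0,2,4], [0,2,6], [0,3,4], [0,3,5], [0,5,6], [1,3,4], [1,3,6], [1,4,5], [1,5,6], [2,3,5], [2,3,6], [2,4,5]

Hence C_0 ≅ Z^7, C_1 ≅ Z^18, C_2 ≅ Z^12.

The boundary map ∂_1: C_1 → C_0 sends each edge [p,q] (with p < q) to q − p. For instance
  ∂[3,6] = [6] − [3].
As a 7×18 matrix over Z this has rank 6, with invariant factors (1,1,1,1,1,1).

Boundary ∂_2: C_2 → C_1 acts by ∂[p,q,r] = [q,r] − [p,r] + [p,q]. For instance
  ∂[1,5,6] = [5,6] − [1,6] + [1,5],
  ∂[1,3,6] = [3,6] − [1,6] + [1,3].
As a 18×12 matrix over Z this has rank 12, with invariant factors (1,1,1,1,1,1,1,1,1,1,1,2).

From H_k ≅ ker(∂_k) / im(∂_{k+1}) we obtain:

  H_1: rank ker ∂_1 − rank ∂_2 = (18 − 6) − 12 = 0, and ∂_2 has invariant factor 2 > 1, so H_1 = Z/2.

(K is a triangulation of the real projective plane RP^2.)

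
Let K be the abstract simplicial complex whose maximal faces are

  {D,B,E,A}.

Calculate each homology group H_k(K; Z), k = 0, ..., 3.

Order the vertices as A < B < D < E. Listing each simplex with vertices in this order, K has dimension 3 with simplices:

  0-simplices (4): A, B, D, E
  1-simplices (6): AB, AD, AE, BD, BE, DE
  2-simplices (4): ABD, ABE, ADE, BDE
  3-simplices (1): ABDE

so the chain groups are C_0 ≅ Z^4, C_1 ≅ Z^6, C_2 ≅ Z^4, C_3 ≅ Z^1.

∂_1: C_1 → C_0 maps an edge to its endpoints' difference, ∂[p,q] = q − p. For instance
  ∂BE = E − B.
This gives a 4×6 integer matrix of rank 3; reducing to Smith normal form yields diagonal entries (1,1,1).

Boundary ∂_2: C_2 → C_1 acts by ∂[p,q,r] = [q,r] − [p,r] + [p,q]. For instance
  ∂ABD = BD − AD + AB,
  ∂ADE = DE − AE + AD.
The resulting 6×4 matrix has rank 3, and its Smith normal form has invariant factors (1,1,1).

∂_3: C_3 → C_2 sends each 3-simplex σ to the alternating sum Σ_i (−1)^i (σ with its i-th vertex removed). For instance
  ∂ABDE = BDE − ADE + ABE − ABD.
As a 4×1 matrix over Z this has rank 1, with invariant factors (1).

From H_k ≅ ker(∂_k) / im(∂_{k+1}) we obtain:

  H_0: rank C_0 − rank ∂_1 = 4 − 3 = 1, and the invariant factors of ∂_1 are all 1, so H_0 ≅ Z.
  H_1: rank ker ∂_1 − rank ∂_2 = (6 − 3) − 3 = 0, and the invariant factors of ∂_2 are all 1, so H_1 ≅ 0.
  H_2: rank ker ∂_2 − rank ∂_3 = (4 − 3) − 1 = 0, and the invariant factors of ∂_3 are all 1, so H_2 ≅ 0.
  H_3: rank ker ∂_3 − rank ∂_4 = (1 − 1) − 0 = 0, and there is no ∂_4, so H_3 ≅ 0.

(K is a triangulation of the 3-simplex.)

H_0 ≅ Z,  H_1 = 0,  H_2 = 0,  H_3 = 0.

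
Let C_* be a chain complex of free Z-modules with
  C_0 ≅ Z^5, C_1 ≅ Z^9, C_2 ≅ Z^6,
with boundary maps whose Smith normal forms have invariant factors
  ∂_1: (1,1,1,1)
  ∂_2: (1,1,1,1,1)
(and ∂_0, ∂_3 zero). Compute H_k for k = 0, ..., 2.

H_0 = Z,  H_1 = 0,  H_2 = Z.

H_0: b_0 = 5 − 0 − 4 = 1; torsion from ∂_1 factors > 1: none. So H_0 = Z.
H_1: b_1 = 9 − 4 − 5 = 0; torsion from ∂_2 factors > 1: none. So H_1 = 0.
H_2: b_2 = 6 − 5 − 0 = 1; torsion from ∂_3 factors > 1: none. So H_2 = Z.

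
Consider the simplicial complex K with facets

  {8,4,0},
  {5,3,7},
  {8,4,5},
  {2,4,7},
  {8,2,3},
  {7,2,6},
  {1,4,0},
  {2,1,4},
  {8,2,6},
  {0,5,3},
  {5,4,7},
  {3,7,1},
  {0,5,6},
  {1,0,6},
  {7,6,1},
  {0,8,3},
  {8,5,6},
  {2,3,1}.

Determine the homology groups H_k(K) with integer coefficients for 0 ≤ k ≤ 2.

Order the vertices as 0 < 1 < 2 < 3 < 4 < 5 < 6 < 7 < 8. Listing each simplex with vertices in this order, K has dimension 2 with simplices:

  0-simplices (9): [0], [1], [2], [3], [4], [5], [6], [7], [8]
  1-simplices (27): (27 of them)
  2-simplices (18): [0,1,4], [0,1,6], [0,3,5], [0,3,8], [0,4,8], [0,5,6], [1,2,3], [1,2,4], [1,3,7], [1,6,7], [2,3,8], [2,4,7], [2,6,7], [2,6,8], [3,5,7], [4,5,7], [4,5,8], [5,6,8]

so the chain groups are C_0 ≅ Z^9, C_1 ≅ Z^27, C_2 ≅ Z^18.

Boundary ∂_1: C_1 → C_0 sends each edge [p,q] (with p < q) to q − p.
The 9×27 boundary matrix has rank 8 and Smith normal form diag(1,1,1,1,1,1,1,1).

Boundary ∂_2: C_2 → C_1 sends each 2-simplex [p,q,r] to [q,r] − [p,r] + [p,q]. For instance
  ∂[0,3,5] = [3,5] − [0,5] + [0,3],
  ∂[2,3,8] = [3,8] − [2,8] + [2,3].
As a 27×18 matrix over Z this has rank 18, with invariant factors (1,1,1,1,1,1,1,1,1,1,1,1,1,1,1,1,1,2).

Now H_k = ker ∂_k / im ∂_{k+1}, so:

  H_0: rank C_0 − rank ∂_1 = 9 − 8 = 1, and the invariant factors of ∂_1 are all 1, so H_0 = Z.
  H_1: rank ker ∂_1 − rank ∂_2 = (27 − 8) − 18 = 1, and ∂_2 has invariant factor 2 > 1, so H_1 = Z × Z/2.
  H_2: rank ker ∂_2 − rank ∂_3 = (18 − 18) − 0 = 0, and there is no ∂_3, so H_2 = 0.

As a check, the Euler characteristic is 9 − 27 + 18 = 0, which agrees with 1 − 1 + 0 = 0.

H_0 ≅ Z,  H_1 ≅ Z × Z/2,  H_2 = 0.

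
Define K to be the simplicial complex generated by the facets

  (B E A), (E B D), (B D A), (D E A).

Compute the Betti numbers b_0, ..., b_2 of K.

Fix the vertex order A < B < D < E and write every simplex with vertices in increasing order. Then dim K = 2 and the simplices of K are:

  0-simplices (4): A, B, D, E
  1-simplices (6): AB, AD, AE, BD, BE, DE
  2-simplices (4): ABD, ABE, ADE, BDE

so the chain groups are C_0 ≅ Z^4, C_1 ≅ Z^6, C_2 ≅ Z^4.

Boundary ∂_1: C_1 → C_0 sends each edge [p,q] (with p < q) to q − p.
This gives a 4×6 integer matrix of rank 3; reducing to Smith normal form yields diagonal entries (1,1,1).

∂_2: C_2 → C_1 acts by ∂[p,q,r] = [q,r] − [p,r] + [p,q]. For instance
  ∂ADE = DE − AE + AD,
  ∂ABE = BE − AE + AB.
This gives a 6×4 integer matrix of rank 3; reducing to Smith normal form yields diagonal entries (1,1,1).

Computing H_k = (kernel of ∂_k) / (image of ∂_{k+1}):

  H_0: rank C_0 − rank ∂_1 = 4 − 3 = 1, and the invariant factors of ∂_1 are all 1, so H_0 = Z.
  H_1: rank ker ∂_1 − rank ∂_2 = (6 − 3) − 3 = 0, and the invariant factors of ∂_2 are all 1, so H_1 = 0.
  H_2: rank ker ∂_2 − rank ∂_3 = (4 − 3) − 0 = 1, and there is no ∂_3, so H_2 = Z.

(K is a triangulation of the 2-sphere S^2.)

Hence the Betti numbers are b_0 = 1, b_1 = 0, b_2 = 1.

b_0 = 1, b_1 = 0, b_2 = 1.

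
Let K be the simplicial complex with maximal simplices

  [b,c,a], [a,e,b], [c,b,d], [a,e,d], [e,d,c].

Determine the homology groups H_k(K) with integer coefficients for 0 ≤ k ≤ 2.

H_0 ≅ Z,  H_1 ≅ Z,  H_2 = 0.

Order the vertices as a < b < c < d < e. Listing each simplex with vertices in this order, K has dimension 2 with simplices:

  0-simplices (5): a, b, c, d, e
  1-simplices (10): ab, ac, ad, ae, bc, bd, be, cd, ce, de
  2-simplices (5): abc, abe, ade, bcd, cde

giving chain groups C_0 ≅ Z^5, C_1 ≅ Z^10, C_2 ≅ Z^5.

The boundary map ∂_1: C_1 → C_0 maps an edge to its endpoints' difference, ∂[p,q] = q − p. For instance
  ∂ac = c − a.
The resulting 5×10 matrix has rank 4, and its Smith normal form has invariant factors (1,1,1,1).

Boundary ∂_2: C_2 → C_1 maps a triangle to the signed sum of its edges. For instance
  ∂abe = be − ae + ab,
  ∂abc = bc − ac + ab.
The resulting 10×5 matrix has rank 5, and its Smith normal form has invariant factors (1,1,1,1,1).

Reading off H_k = ker ∂_k / im ∂_{k+1}:

  H_0: rank C_0 − rank ∂_1 = 5 − 4 = 1, and the invariant factors of ∂_1 are all 1, so H_0 ≅ Z.
  H_1: rank ker ∂_1 − rank ∂_2 = (10 − 4) − 5 = 1, and the invariant factors of ∂_2 are all 1, so H_1 ≅ Z.
  H_2: rank ker ∂_2 − rank ∂_3 = (5 − 5) − 0 = 0, and there is no ∂_3, so H_2 ≅ 0.

(K is a triangulation of the Möbius band.)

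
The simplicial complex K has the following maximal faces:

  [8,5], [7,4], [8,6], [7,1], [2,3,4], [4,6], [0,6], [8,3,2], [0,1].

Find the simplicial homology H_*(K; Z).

H_0 = Z,  H_1 = Z^2,  H_2 = 0.

Fix the vertex order 0 < 1 < 2 < 3 < 4 < 5 < 6 < 7 < 8 and write every simplex with vertices in increasing order. Then dim K = 2 and the simplices of K are:

  0-simplices (9): [0], [1], [2], [3], [4], [5], [6], [7], [8]
  1-simplices (12): [0,1], [0,6], [1,7], [2,3], [2,4], [2,8], [3,4], [3,8], [4,6], [4,7], [5,8], [6,8]
  2-simplices (2): [2,3,4], [2,3,8]

Hence C_0 ≅ Z^9, C_1 ≅ Z^12, C_2 ≅ Z^2.

The boundary map ∂_1: C_1 → C_0 sends each edge [p,q] (with p < q) to q − p. For instance
  ∂[2,4] = [4] − [2].
This gives a 9×12 integer matrix of rank 8; reducing to Smith normal form yields diagonal entries (1,1,1,1,1,1,1,1).

∂_2: C_2 → C_1 acts by ∂[p,q,r] = [q,r] − [p,r] + [p,q]. For instance
  ∂[2,3,8] = [3,8] − [2,8] + [2,3],
  ∂[2,3,4] = [3,4] − [2,4] + [2,3].
As a 12×2 matrix over Z this has rank 2, with invariant factors (1,1).

Reading off H_k = ker ∂_k / im ∂_{k+1}:

  H_0: rank C_0 − rank ∂_1 = 9 − 8 = 1, and the invariant factors of ∂_1 are all 1, so H_0 = Z.
  H_1: rank ker ∂_1 − rank ∂_2 = (12 − 8) − 2 = 2, and the invariant factors of ∂_2 are all 1, so H_1 = Z^2.
  H_2: rank ker ∂_2 − rank ∂_3 = (2 − 2) − 0 = 0, and there is no ∂_3, so H_2 = 0.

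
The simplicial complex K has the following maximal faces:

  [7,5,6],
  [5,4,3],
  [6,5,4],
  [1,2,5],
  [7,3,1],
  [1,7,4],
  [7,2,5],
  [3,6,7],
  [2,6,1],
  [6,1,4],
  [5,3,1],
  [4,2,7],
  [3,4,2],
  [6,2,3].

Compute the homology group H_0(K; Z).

Fix the vertex order 1 < 2 < 3 < 4 < 5 < 6 < 7 and write every simplex with vertices in increasing order. Then dim K = 2 and the simplices of K are:

  0-simplices (7): [1], [2], [3], [4], [5], [6], [7]
  1-simplices (21): [1,2], [1,3], [1,4], [1,5], [1,6], [1,7], [2,3], [2,4], [2,5], [2,6], [2,7], [3,4], [3,5], [3,6], [3,7], [4,5], [4,6], [4,7], [5,6], [5,7], [6,7]
  2-simplices (14): [1,2,5], [1,2,6], [1,3,5], [1,3,7], [1,4,6], [1,4,7], [2,3,4], [2,3,6], [2,4,7], [2,5,7], [3,4,5], [3,6,7], [4,5,6], [5,6,7]

Hence C_0 ≅ Z^7, C_1 ≅ Z^21, C_2 ≅ Z^14.

∂_1: C_1 → C_0 sends each edge [p,q] (with p < q) to q − p. For instance
  ∂[3,7] = [7] − [3].
This gives a 7×21 integer matrix of rank 6; reducing to Smith normal form yields diagonal entries (1,1,1,1,1,1).

∂_2: C_2 → C_1 sends each 2-simplex [p,q,r] to [q,r] − [p,r] + [p,q]. For instance
  ∂[2,3,4] = [3,4] − [2,4] + [2,3],
  ∂[4,5,6] = [5,6] − [4,6] + [4,5].
The 21×14 boundary matrix has rank 13 and Smith normal form diag(1,1,1,1,1,1,1,1,1,1,1,1,1).

From H_k ≅ ker(∂_k) / im(∂_{k+1}) we obtain:

  H_0: rank C_0 − rank ∂_1 = 7 − 6 = 1, and the invariant factors of ∂_1 are all 1, so H_0 = Z.

(K is a triangulation of the torus T^2.)

H_0 = Z.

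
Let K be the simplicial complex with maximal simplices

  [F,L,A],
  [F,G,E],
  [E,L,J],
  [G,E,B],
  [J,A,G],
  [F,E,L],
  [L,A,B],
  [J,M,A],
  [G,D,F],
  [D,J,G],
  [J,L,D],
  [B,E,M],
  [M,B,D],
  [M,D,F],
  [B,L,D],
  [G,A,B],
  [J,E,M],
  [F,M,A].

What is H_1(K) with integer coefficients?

H_1 = Z^2.

Fix the vertex order A < B < D < E < F < G < J < L < M and write every simplex with vertices in increasing order. Then dim K = 2 and the simplices of K are:

  0-simplices (9): A, B, D, E, F, G, J, L, M
  1-simplices (27): AB, AF, AG, AJ, AL, AM, BD, BE, BG, BL, BM, DF, DG, DJ, DL, DM, EF, EG, EJ, EL, EM, FG, FL, FM, GJ, JL, JM
  2-simplices (18): ABG, ABL, AFL, AFM, AGJ, AJM, BDL, BDM, BEG, BEM, DFG, DFM, DGJ, DJL, EFG, EFL, EJL, EJM

so the chain groups are C_0 ≅ Z^9, C_1 ≅ Z^27, C_2 ≅ Z^18.

∂_1: C_1 → C_0 sends each edge [p,q] (with p < q) to q − p.
The 9×27 boundary matrix has rank 8 and Smith normal form diag(1,1,1,1,1,1,1,1).

The boundary map ∂_2: C_2 → C_1 maps a triangle to the signed sum of its edges. For instance
  ∂DJL = JL − DL + DJ,
  ∂DGJ = GJ − DJ + DG.
As a 27×18 matrix over Z this has rank 17, with invariant factors (1,1,1,1,1,1,1,1,1,1,1,1,1,1,1,1,1).

Computing H_k = (kernel of ∂_k) / (image of ∂_{k+1}):

  H_1: rank ker ∂_1 − rank ∂_2 = (27 − 8) − 17 = 2, and the invariant factors of ∂_2 are all 1, so H_1 ≅ Z^2.

(K is a triangulation of the torus T^2.)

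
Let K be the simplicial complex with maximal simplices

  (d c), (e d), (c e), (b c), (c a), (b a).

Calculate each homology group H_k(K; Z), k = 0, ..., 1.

Take the total order a < b < c < d < e on the vertex set. Then K (dimension 1) consists of the simplices:

  0-simplices (5): a, b, c, d, e
  1-simplices (6): ab, ac, bc, cd, ce, de

Hence C_0 ≅ Z^5, C_1 ≅ Z^6.

∂_1: C_1 → C_0 sends each edge [p,q] (with p < q) to q − p.
The 5×6 boundary matrix has rank 4 and Smith normal form diag(1,1,1,1).

Now H_k = ker ∂_k / im ∂_{k+1}, so:

  H_0: rank C_0 − rank ∂_1 = 5 − 4 = 1, and the invariant factors of ∂_1 are all 1, so H_0 ≅ Z.
  H_1: rank ker ∂_1 − rank ∂_2 = (6 − 4) − 0 = 2, and there is no ∂_2, so H_1 ≅ Z^2.

As a check, the Euler characteristic is 5 − 6 = -1, which agrees with 1 − 2 = -1.

H_0 = Z,  H_1 = Z^2.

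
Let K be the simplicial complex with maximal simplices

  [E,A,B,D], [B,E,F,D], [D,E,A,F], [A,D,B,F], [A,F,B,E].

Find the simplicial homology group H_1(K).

Take the total order A < B < D < E < F on the vertex set. Then K (dimension 3) consists of the simplices:

  0-simplices (5): A, B, D, E, F
  1-simplices (10): AB, AD, AE, AF, BD, BE, BF, DE, DF, EF
  2-simplices (10): ABD, ABE, ABF, ADE, ADF, AEF, BDE, BDF, BEF, DEF
  3-simplices (5): ABDE, ABDF, ABEF, ADEF, BDEF

so the chain groups are C_0 ≅ Z^5, C_1 ≅ Z^10, C_2 ≅ Z^10, C_3 ≅ Z^5.

Boundary ∂_1: C_1 → C_0 sends each edge [p,q] (with p < q) to q − p.
The resulting 5×10 matrix has rank 4, and its Smith normal form has invariant factors (1,1,1,1).

The boundary map ∂_2: C_2 → C_1 maps a triangle to the signed sum of its edges. For instance
  ∂BDF = DF − BF + BD,
  ∂BEF = EF − BF + BE.
As a 10×10 matrix over Z this has rank 6, with invariant factors (1,1,1,1,1,1).

∂_3: C_3 → C_2 sends each 3-simplex σ to the alternating sum Σ_i (−1)^i (σ with its i-th vertex removed). For instance
  ∂ABDF = BDF − ADF + ABF − ABD,
  ∂ABDE = BDE − ADE + ABE − ABD.
The 10×5 boundary matrix has rank 4 and Smith normal form diag(1,1,1,1).

Computing H_k = (kernel of ∂_k) / (image of ∂_{k+1}):

  H_1: rank ker ∂_1 − rank ∂_2 = (10 − 4) − 6 = 0, and the invariant factors of ∂_2 are all 1, so H_1 ≅ 0.

H_1 = 0.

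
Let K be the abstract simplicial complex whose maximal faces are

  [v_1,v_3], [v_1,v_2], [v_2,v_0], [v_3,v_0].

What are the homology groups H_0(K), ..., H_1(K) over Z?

K has 4 vertices, 4 edges.
rank ∂_0 = 0, rank ∂_1 = 3 ⇒ b_0 = 4 − 0 − 3 = 1; all invariant factors of ∂_1 are 1 so no torsion. So H_0 ≅ Z.
rank ∂_1 = 3, rank ∂_2 = 0 ⇒ b_1 = 4 − 3 − 0 = 1. So H_1 ≅ Z.

H_0 ≅ Z,  H_1 ≅ Z.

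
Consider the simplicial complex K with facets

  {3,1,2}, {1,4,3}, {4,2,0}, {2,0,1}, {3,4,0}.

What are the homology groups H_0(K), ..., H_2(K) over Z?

H_0 ≅ Z,  H_1 ≅ Z,  H_2 = 0.

Fix the vertex order 0 < 1 < 2 < 3 < 4 and write every simplex with vertices in increasing order. Then dim K = 2 and the simplices of K are:

  0-simplices (5): [0], [1], [2], [3], [4]
  1-simplices (10): [0,1], [0,2], [0,3], [0,4], [1,2], [1,3], [1,4], [2,3], [2,4], [3,4]
  2-simplices (5): [0,1,2], [0,2,4], [0,3,4], [1,2,3], [1,3,4]

giving chain groups C_0 ≅ Z^5, C_1 ≅ Z^10, C_2 ≅ Z^5.

The boundary map ∂_1: C_1 → C_0 maps an edge to its endpoints' difference, ∂[p,q] = q − p. For instance
  ∂[0,4] = [4] − [0].
The 5×10 boundary matrix has rank 4 and Smith normal form diag(1,1,1,1).

∂_2: C_2 → C_1 acts by ∂[p,q,r] = [q,r] − [p,r] + [p,q]. For instance
  ∂[1,2,3] = [2,3] − [1,3] + [1,2],
  ∂[1,3,4] = [3,4] − [1,4] + [1,3].
The resulting 10×5 matrix has rank 5, and its Smith normal form has invariant factors (1,1,1,1,1).

From H_k ≅ ker(∂_k) / im(∂_{k+1}) we obtain:

  H_0: rank C_0 − rank ∂_1 = 5 − 4 = 1, and the invariant factors of ∂_1 are all 1, so H_0 = Z.
  H_1: rank ker ∂_1 − rank ∂_2 = (10 − 4) − 5 = 1, and the invariant factors of ∂_2 are all 1, so H_1 = Z.
  H_2: rank ker ∂_2 − rank ∂_3 = (5 − 5) − 0 = 0, and there is no ∂_3, so H_2 = 0.

As a check, the Euler characteristic is 5 − 10 + 5 = 0, which agrees with 1 − 1 + 0 = 0.
(K is a triangulation of the Möbius band.)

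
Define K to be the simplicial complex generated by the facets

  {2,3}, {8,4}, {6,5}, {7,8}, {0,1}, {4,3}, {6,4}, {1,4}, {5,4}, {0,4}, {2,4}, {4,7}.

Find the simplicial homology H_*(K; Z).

Take the total order 0 < 1 < 2 < 3 < 4 < 5 < 6 < 7 < 8 on the vertex set. Then K (dimension 1) consists of the simplices:

  0-simplices (9): [0], [1], [2], [3], [4], [5], [6], [7], [8]
  1-simplices (12): [0,1], [0,4], [1,4], [2,3], [2,4], [3,4], [4,5], [4,6], [4,7], [4,8], [5,6], [7,8]

Hence C_0 ≅ Z^9, C_1 ≅ Z^12.

The boundary map ∂_1: C_1 → C_0 sends each edge [p,q] (with p < q) to q − p.
As a 9×12 matrix over Z this has rank 8, with invariant factors (1,1,1,1,1,1,1,1).

Reading off H_k = ker ∂_k / im ∂_{k+1}:

  H_0: rank C_0 − rank ∂_1 = 9 − 8 = 1, and the invariant factors of ∂_1 are all 1, so H_0 = Z.
  H_1: rank ker ∂_1 − rank ∂_2 = (12 − 8) − 0 = 4, and there is no ∂_2, so H_1 = Z^4.

(K is a triangulation of a wedge of 4 circles.)

H_0 = Z,  H_1 = Z^4.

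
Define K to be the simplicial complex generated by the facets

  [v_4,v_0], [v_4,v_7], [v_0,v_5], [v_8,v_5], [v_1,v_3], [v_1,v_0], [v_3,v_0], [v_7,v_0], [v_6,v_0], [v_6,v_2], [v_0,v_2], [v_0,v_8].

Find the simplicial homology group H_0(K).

Order the vertices as v_0 < v_1 < v_2 < v_3 < v_4 < v_5 < v_6 < v_7 < v_8. Listing each simplex with vertices in this order, K has dimension 1 with simplices:

  0-simplices (9): [v_0], [v_1], [v_2], [v_3], [v_4], [v_5], [v_6], [v_7], [v_8]
  1-simplices (12): [v_0,v_1], [v_0,v_2], [v_0,v_3], [v_0,v_4], [v_0,v_5], [v_0,v_6], [v_0,v_7], [v_0,v_8], [v_1,v_3], [v_2,v_6], [v_4,v_7], [v_5,v_8]

Hence C_0 ≅ Z^9, C_1 ≅ Z^12.

Boundary ∂_1: C_1 → C_0 sends each edge [p,q] (with p < q) to q − p. For instance
  ∂[v_0,v_1] = [v_1] − [v_0].
The 9×12 boundary matrix has rank 8 and Smith normal form diag(1,1,1,1,1,1,1,1).

From H_k ≅ ker(∂_k) / im(∂_{k+1}) we obtain:

  H_0: rank C_0 − rank ∂_1 = 9 − 8 = 1, and the invariant factors of ∂_1 are all 1, so H_0 = Z.

H_0 = Z.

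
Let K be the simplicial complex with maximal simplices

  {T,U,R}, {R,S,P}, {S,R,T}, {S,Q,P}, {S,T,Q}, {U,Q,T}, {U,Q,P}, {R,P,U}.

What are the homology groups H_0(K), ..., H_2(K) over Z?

Fix the vertex order P < Q < R < S < T < U and write every simplex with vertices in increasing order. Then dim K = 2 and the simplices of K are:

  0-simplices (6): P, Q, R, S, T, U
  1-simplices (12): PQ, PR, PS, PU, QS, QT, QU, RS, RT, RU, ST, TU
  2-simplices (8): PQS, PQU, PRS, PRU, QST, QTU, RST, RTU

giving chain groups C_0 ≅ Z^6, C_1 ≅ Z^12, C_2 ≅ Z^8.

The boundary map ∂_1: C_1 → C_0 sends each edge [p,q] (with p < q) to q − p. For instance
  ∂QT = T − Q.
The 6×12 boundary matrix has rank 5 and Smith normal form diag(1,1,1,1,1).

∂_2: C_2 → C_1 maps a triangle to the signed sum of its edges. For instance
  ∂PRU = RU − PU + PR,
  ∂PQU = QU − PU + PQ.
The 12×8 boundary matrix has rank 7 and Smith normal form diag(1,1,1,1,1,1,1).

Now H_k = ker ∂_k / im ∂_{k+1}, so:

  H_0: rank C_0 − rank ∂_1 = 6 − 5 = 1, and the invariant factors of ∂_1 are all 1, so H_0 = Z.
  H_1: rank ker ∂_1 − rank ∂_2 = (12 − 5) − 7 = 0, and the invariant factors of ∂_2 are all 1, so H_1 = 0.
  H_2: rank ker ∂_2 − rank ∂_3 = (8 − 7) − 0 = 1, and there is no ∂_3, so H_2 = Z.

As a check, the Euler characteristic is 6 − 12 + 8 = 2, which agrees with 1 − 0 + 1 = 2.

H_0 ≅ Z,  H_1 = 0,  H_2 ≅ Z.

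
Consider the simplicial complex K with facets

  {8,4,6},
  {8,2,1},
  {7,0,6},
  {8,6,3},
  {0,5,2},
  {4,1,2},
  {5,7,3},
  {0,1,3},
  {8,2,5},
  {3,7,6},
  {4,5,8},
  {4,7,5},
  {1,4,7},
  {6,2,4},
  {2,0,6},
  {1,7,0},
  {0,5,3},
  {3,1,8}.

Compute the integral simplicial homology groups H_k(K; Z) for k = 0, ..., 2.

H_0 = Z,  H_1 = Z ⊕ Z/2,  H_2 = 0.

We work with the vertex ordering 0 < 1 < 2 < 3 < 4 < 5 < 6 < 7 < 8. The simplices of K, each written with vertices in increasing order, are:

  0-simplices (9): [0], [1], [2], [3], [4], [5], [6], [7], [8]
  1-simplices (27): (27 of them)
  2-simplices (18): [0,1,3], [0,1,7], [0,2,5], [0,2,6], [0,3,5], [0,6,7], [1,2,4], [1,2,8], [1,3,8], [1,4,7], [2,4,6], [2,5,8], [3,5,7], [3,6,7], [3,6,8], [4,5,7], [4,5,8], [4,6,8]

giving chain groups C_0 ≅ Z^9, C_1 ≅ Z^27, C_2 ≅ Z^18.

∂_1: C_1 → C_0 is given by ∂[p,q] = [q] − [p].
This gives a 9×27 integer matrix of rank 8; reducing to Smith normal form yields diagonal entries (1,1,1,1,1,1,1,1).

Boundary ∂_2: C_2 → C_1 maps a triangle to the signed sum of its edges. For instance
  ∂[1,4,7] = [4,7] − [1,7] + [1,4],
  ∂[0,2,6] = [2,6] − [0,6] + [0,2].
As a 27×18 matrix over Z this has rank 18, with invariant factors (1,1,1,1,1,1,1,1,1,1,1,1,1,1,1,1,1,2).

From H_k ≅ ker(∂_k) / im(∂_{k+1}) we obtain:

  H_0: rank C_0 − rank ∂_1 = 9 − 8 = 1, and the invariant factors of ∂_1 are all 1, so H_0 = Z.
  H_1: rank ker ∂_1 − rank ∂_2 = (27 − 8) − 18 = 1, and ∂_2 has invariant factor 2 > 1, so H_1 = Z ⊕ Z/2.
  H_2: rank ker ∂_2 − rank ∂_3 = (18 − 18) − 0 = 0, and there is no ∂_3, so H_2 = 0.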